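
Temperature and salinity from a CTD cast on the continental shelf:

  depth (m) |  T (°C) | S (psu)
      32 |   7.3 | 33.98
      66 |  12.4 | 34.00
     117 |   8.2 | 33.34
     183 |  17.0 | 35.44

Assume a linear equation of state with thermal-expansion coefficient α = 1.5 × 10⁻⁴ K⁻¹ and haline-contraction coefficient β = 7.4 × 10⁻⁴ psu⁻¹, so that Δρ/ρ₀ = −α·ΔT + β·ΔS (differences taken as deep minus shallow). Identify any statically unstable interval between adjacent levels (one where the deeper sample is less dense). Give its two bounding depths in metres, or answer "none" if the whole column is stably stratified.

Evaluate Δρ/ρ₀ = −αΔT + βΔS across each adjacent pair:
  32–66 m: −αΔT+βΔS = −(1.5 × 10⁻⁴)(+5.1)+(7.4 × 10⁻⁴)(+0.02) = -7.5 × 10⁻⁴ → UNSTABLE
  66–117 m: −αΔT+βΔS = −(1.5 × 10⁻⁴)(-4.2)+(7.4 × 10⁻⁴)(-0.66) = 1.4 × 10⁻⁴ → stable
  117–183 m: −αΔT+βΔS = −(1.5 × 10⁻⁴)(+8.8)+(7.4 × 10⁻⁴)(+2.10) = 2.3 × 10⁻⁴ → stable
The 32–66 m interval has Δρ < 0: lighter water underlies denser water.

32–66 m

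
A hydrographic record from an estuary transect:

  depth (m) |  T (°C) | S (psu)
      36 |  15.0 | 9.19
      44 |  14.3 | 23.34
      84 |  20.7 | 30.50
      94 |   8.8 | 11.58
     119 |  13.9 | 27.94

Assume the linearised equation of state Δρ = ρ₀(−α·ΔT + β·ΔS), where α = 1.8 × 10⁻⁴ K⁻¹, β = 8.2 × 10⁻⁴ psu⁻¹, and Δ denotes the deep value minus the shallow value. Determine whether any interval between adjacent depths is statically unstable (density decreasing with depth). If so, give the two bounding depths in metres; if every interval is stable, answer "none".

84–94 m

Evaluate Δρ/ρ₀ = −αΔT + βΔS across each adjacent pair:
  36–44 m: −αΔT+βΔS = −(1.8 × 10⁻⁴)(-0.7)+(8.2 × 10⁻⁴)(+14.15) = 0.012 → stable
  44–84 m: −αΔT+βΔS = −(1.8 × 10⁻⁴)(+6.4)+(8.2 × 10⁻⁴)(+7.16) = 4.7 × 10⁻³ → stable
  84–94 m: −αΔT+βΔS = −(1.8 × 10⁻⁴)(-11.9)+(8.2 × 10⁻⁴)(-18.92) = -0.013 → UNSTABLE
  94–119 m: −αΔT+βΔS = −(1.8 × 10⁻⁴)(+5.1)+(8.2 × 10⁻⁴)(+16.36) = 0.012 → stable
The 84–94 m interval has Δρ < 0: lighter water underlies denser water.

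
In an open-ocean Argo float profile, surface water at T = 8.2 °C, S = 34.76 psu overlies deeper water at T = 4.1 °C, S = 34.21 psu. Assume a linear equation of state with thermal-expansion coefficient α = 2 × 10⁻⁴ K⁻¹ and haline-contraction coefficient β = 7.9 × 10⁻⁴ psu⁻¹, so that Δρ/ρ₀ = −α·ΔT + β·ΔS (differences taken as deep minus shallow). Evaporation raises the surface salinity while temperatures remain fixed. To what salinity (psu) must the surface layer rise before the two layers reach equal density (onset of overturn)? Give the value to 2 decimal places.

Neutral buoyancy requires −α(T_deep − T_surf) + β(S_deep − S_surf′) = 0.
S_surf′ = S_deep − (α/β)·ΔT = 34.21 − (2 × 10⁻⁴/7.9 × 10⁻⁴)·(-4.1) = 35.2480 psu.
Increase required: 35.2480 − 34.76 = 0.4880 psu.

35.25 psu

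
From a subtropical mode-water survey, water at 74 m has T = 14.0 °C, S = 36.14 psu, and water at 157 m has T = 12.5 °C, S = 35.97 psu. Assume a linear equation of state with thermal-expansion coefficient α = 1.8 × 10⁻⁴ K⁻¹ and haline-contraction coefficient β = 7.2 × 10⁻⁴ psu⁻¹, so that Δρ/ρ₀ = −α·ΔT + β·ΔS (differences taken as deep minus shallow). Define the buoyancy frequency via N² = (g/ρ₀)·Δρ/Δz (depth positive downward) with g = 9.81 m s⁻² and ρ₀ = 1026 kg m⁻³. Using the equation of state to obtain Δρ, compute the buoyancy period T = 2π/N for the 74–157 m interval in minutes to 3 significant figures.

25.1 min

ΔT = -1.5 K, ΔS = -0.17 psu (deep − shallow).
Δρ/ρ₀ = −αΔT + βΔS = 2.70 × 10⁻⁴ − 1.224 × 10⁻⁴ = 1.476 × 10⁻⁴, so Δρ ≈ 0.1514 kg m⁻³.
N² = (g/ρ₀)·Δρ/Δz = g·(Δρ/ρ₀)/Δz = 9.81 × 1.476 × 10⁻⁴ / 83 = 1.7445 × 10⁻⁵ s⁻².
N = √(1.7445 × 10⁻⁵) = 4.1767 × 10⁻³ rad s⁻¹ → T = 2π/N = 1.5043 × 10³ s = 25.072 min ≈ 25.1 min.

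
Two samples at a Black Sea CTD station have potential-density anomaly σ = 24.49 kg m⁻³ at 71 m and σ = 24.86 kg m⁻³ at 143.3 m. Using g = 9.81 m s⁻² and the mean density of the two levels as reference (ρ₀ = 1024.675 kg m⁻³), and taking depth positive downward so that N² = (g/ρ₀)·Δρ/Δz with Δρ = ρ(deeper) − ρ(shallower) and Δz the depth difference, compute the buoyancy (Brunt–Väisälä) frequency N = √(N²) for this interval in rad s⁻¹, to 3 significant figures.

Δρ = 1024.86 − 1024.49 = 0.37 kg m⁻³ over Δz = 143.3 − 71 = 72.3 m.
N² = (9.81/1024.675) × (0.37/72.3) = 4.8994 × 10⁻⁵ s⁻².
N = √(4.8994 × 10⁻⁵) = 6.9996 × 10⁻³ rad s⁻¹ ≈ 7.00 × 10⁻³ rad s⁻¹.

7.00 × 10⁻³ rad s⁻¹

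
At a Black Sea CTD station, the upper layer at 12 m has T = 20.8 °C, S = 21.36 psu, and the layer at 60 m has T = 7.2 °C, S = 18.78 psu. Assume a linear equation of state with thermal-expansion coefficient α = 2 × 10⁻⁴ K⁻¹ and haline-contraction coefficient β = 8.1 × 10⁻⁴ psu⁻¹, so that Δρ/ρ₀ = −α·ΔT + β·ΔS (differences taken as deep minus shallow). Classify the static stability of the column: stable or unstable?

stable

ΔT = 7.2 − 20.8 = -13.6 K and ΔS = 18.78 − 21.36 = -2.58 psu (deep − shallow).
−αΔT = 2.72 × 10⁻³; βΔS = -2.0898 × 10⁻³; sum Δρ/ρ₀ = 6.302 × 10⁻⁴.
Δρ/ρ₀ > 0, so Δρ > 0: deeper water is denser → statically stable.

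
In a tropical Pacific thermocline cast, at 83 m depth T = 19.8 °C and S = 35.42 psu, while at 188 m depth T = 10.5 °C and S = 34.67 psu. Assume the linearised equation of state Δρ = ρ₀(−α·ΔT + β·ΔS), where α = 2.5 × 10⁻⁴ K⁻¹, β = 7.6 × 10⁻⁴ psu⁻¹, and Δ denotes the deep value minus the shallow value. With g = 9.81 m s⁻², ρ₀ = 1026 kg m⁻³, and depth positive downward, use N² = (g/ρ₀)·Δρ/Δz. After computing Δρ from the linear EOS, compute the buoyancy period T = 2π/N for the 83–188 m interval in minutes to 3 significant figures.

ΔT = -9.3 K, ΔS = -0.75 psu (deep − shallow).
Δρ/ρ₀ = −αΔT + βΔS = 2.325 × 10⁻³ − 5.70 × 10⁻⁴ = 1.755 × 10⁻³, so Δρ ≈ 1.801 kg m⁻³.
N² = (g/ρ₀)·Δρ/Δz = g·(Δρ/ρ₀)/Δz = 9.81 × 1.755 × 10⁻³ / 105 = 1.6397 × 10⁻⁴ s⁻².
N = √(1.6397 × 10⁻⁴) = 0.012805 rad s⁻¹ → T = 2π/N = 490.68 s = 8.1780 min ≈ 8.18 min.

8.18 min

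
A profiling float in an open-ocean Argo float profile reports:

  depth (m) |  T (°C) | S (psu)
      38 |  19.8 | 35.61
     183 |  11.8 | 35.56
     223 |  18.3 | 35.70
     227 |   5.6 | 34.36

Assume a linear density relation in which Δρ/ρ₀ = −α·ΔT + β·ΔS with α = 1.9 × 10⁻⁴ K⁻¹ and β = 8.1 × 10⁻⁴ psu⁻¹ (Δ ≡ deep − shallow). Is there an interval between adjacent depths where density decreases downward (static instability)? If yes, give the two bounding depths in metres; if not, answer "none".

Evaluate Δρ/ρ₀ = −αΔT + βΔS across each adjacent pair:
  38–183 m: −αΔT+βΔS = −(1.9 × 10⁻⁴)(-8.0)+(8.1 × 10⁻⁴)(-0.05) = 1.5 × 10⁻³ → stable
  183–223 m: −αΔT+βΔS = −(1.9 × 10⁻⁴)(+6.5)+(8.1 × 10⁻⁴)(+0.14) = -1.1 × 10⁻³ → UNSTABLE
  223–227 m: −αΔT+βΔS = −(1.9 × 10⁻⁴)(-12.7)+(8.1 × 10⁻⁴)(-1.34) = 1.3 × 10⁻³ → stable
The 183–223 m interval has Δρ < 0: lighter water underlies denser water.

183–223 m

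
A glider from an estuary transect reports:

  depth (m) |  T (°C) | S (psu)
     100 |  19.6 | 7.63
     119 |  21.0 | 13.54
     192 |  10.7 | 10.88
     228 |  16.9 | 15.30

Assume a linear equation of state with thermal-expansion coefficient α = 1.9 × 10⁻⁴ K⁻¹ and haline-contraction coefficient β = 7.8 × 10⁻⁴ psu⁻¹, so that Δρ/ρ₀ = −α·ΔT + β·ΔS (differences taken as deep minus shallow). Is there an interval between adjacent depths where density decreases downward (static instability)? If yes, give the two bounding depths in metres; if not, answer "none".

119–192 m

Evaluate Δρ/ρ₀ = −αΔT + βΔS across each adjacent pair:
  100–119 m: −αΔT+βΔS = −(1.9 × 10⁻⁴)(+1.4)+(7.8 × 10⁻⁴)(+5.91) = 4.3 × 10⁻³ → stable
  119–192 m: −αΔT+βΔS = −(1.9 × 10⁻⁴)(-10.3)+(7.8 × 10⁻⁴)(-2.66) = -1.2 × 10⁻⁴ → UNSTABLE
  192–228 m: −αΔT+βΔS = −(1.9 × 10⁻⁴)(+6.2)+(7.8 × 10⁻⁴)(+4.42) = 2.3 × 10⁻³ → stable
The 119–192 m interval has Δρ < 0: lighter water underlies denser water.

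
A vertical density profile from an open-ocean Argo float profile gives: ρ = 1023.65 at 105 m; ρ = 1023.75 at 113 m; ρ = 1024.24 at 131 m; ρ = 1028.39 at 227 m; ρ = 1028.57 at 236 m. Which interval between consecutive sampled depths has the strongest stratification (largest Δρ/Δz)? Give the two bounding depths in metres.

131–227 m

Compute the density gradient over each adjacent pair:
  105–113 m: Δρ/Δz = 0.10/8 = 0.013 kg m⁻⁴
  113–131 m: Δρ/Δz = 0.49/18 = 0.027 kg m⁻⁴
  131–227 m: Δρ/Δz = 4.15/96 = 0.043 kg m⁻⁴
  227–236 m: Δρ/Δz = 0.18/9 = 0.020 kg m⁻⁴
The largest gradient is in the 131–227 m interval — the pycnocline.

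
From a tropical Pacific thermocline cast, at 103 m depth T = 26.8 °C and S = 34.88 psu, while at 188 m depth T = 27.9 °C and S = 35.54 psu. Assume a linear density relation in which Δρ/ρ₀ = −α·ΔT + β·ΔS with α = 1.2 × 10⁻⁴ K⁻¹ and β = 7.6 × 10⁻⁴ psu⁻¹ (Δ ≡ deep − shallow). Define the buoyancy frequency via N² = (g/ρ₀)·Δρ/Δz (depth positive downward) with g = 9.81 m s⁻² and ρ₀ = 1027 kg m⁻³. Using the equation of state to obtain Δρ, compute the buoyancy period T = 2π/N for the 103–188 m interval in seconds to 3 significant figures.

962 s

ΔT = +1.1 K, ΔS = +0.66 psu (deep − shallow).
Δρ/ρ₀ = −αΔT + βΔS = -1.32 × 10⁻⁴ + 5.016 × 10⁻⁴ = 3.696 × 10⁻⁴, so Δρ ≈ 0.3796 kg m⁻³.
N² = (g/ρ₀)·Δρ/Δz = g·(Δρ/ρ₀)/Δz = 9.81 × 3.696 × 10⁻⁴ / 85 = 4.2656 × 10⁻⁵ s⁻².
N = √(4.2656 × 10⁻⁵) = 6.5312 × 10⁻³ rad s⁻¹ → T = 2π/N = 962.03 s ≈ 962 s.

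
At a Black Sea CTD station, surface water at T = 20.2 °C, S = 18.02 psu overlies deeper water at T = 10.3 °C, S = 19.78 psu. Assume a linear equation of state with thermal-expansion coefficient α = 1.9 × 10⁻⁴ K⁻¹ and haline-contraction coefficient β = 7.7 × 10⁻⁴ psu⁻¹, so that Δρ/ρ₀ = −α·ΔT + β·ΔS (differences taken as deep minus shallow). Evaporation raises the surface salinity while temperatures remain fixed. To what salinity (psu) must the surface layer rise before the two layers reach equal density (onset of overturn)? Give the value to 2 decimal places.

Neutral buoyancy requires −α(T_deep − T_surf) + β(S_deep − S_surf′) = 0.
S_surf′ = S_deep − (α/β)·ΔT = 19.78 − (1.9 × 10⁻⁴/7.7 × 10⁻⁴)·(-9.9) = 22.2229 psu.
Increase required: 22.2229 − 18.02 = 4.2029 psu.

22.22 psu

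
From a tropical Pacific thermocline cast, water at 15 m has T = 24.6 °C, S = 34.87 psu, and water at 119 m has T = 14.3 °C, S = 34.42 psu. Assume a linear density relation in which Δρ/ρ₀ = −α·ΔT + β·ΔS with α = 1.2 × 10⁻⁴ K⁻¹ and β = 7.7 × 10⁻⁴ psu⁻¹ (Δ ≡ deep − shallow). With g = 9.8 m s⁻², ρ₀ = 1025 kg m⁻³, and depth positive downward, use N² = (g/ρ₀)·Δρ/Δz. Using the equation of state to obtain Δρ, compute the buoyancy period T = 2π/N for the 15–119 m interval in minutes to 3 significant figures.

11.4 min

ΔT = -10.3 K, ΔS = -0.45 psu (deep − shallow).
Δρ/ρ₀ = −αΔT + βΔS = 1.236 × 10⁻³ − 3.465 × 10⁻⁴ = 8.895 × 10⁻⁴, so Δρ ≈ 0.9117 kg m⁻³.
N² = (g/ρ₀)·Δρ/Δz = g·(Δρ/ρ₀)/Δz = 9.8 × 8.895 × 10⁻⁴ / 104 = 8.3818 × 10⁻⁵ s⁻².
N = √(8.3818 × 10⁻⁵) = 9.1552 × 10⁻³ rad s⁻¹ → T = 2π/N = 686.30 s = 11.438 min ≈ 11.4 min.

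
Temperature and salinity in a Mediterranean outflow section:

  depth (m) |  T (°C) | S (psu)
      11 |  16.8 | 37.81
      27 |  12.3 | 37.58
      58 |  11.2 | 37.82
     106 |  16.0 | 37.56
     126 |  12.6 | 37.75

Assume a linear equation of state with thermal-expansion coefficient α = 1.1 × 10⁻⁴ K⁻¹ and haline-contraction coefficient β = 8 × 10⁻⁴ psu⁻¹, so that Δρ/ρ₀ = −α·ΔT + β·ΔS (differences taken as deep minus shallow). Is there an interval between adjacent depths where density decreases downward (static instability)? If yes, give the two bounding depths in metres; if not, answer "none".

Evaluate Δρ/ρ₀ = −αΔT + βΔS across each adjacent pair:
  11–27 m: −αΔT+βΔS = −(1.1 × 10⁻⁴)(-4.5)+(8 × 10⁻⁴)(-0.23) = 3.1 × 10⁻⁴ → stable
  27–58 m: −αΔT+βΔS = −(1.1 × 10⁻⁴)(-1.1)+(8 × 10⁻⁴)(+0.24) = 3.1 × 10⁻⁴ → stable
  58–106 m: −αΔT+βΔS = −(1.1 × 10⁻⁴)(+4.8)+(8 × 10⁻⁴)(-0.26) = -7.4 × 10⁻⁴ → UNSTABLE
  106–126 m: −αΔT+βΔS = −(1.1 × 10⁻⁴)(-3.4)+(8 × 10⁻⁴)(+0.19) = 5.3 × 10⁻⁴ → stable
The 58–106 m interval has Δρ < 0: lighter water underlies denser water.

58–106 m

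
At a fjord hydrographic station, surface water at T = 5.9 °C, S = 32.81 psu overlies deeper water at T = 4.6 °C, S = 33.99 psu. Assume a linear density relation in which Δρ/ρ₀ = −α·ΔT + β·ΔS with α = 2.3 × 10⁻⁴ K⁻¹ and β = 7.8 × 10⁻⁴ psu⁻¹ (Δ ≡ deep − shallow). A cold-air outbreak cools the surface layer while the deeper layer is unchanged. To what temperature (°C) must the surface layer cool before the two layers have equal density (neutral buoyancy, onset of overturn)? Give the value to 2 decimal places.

Neutral buoyancy requires Δρ = 0, i.e. −α(T_deep − T_surf′) + β(S_deep − S_surf) = 0.
T_surf′ = T_deep − (β/α)·ΔS = 4.6 − (7.8 × 10⁻⁴/2.3 × 10⁻⁴)·(+1.18) = 0.5983 °C.
Cooling required: 5.9 − (0.5983) = 5.3017 °C.

0.60 °C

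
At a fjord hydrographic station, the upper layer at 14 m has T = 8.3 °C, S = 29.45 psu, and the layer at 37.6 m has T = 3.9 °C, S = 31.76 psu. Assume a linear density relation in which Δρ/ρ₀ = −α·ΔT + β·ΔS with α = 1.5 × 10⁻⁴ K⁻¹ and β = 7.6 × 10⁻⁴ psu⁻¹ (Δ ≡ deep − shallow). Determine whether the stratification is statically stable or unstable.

stable

ΔT = 3.9 − 8.3 = -4.4 K and ΔS = 31.76 − 29.45 = +2.31 psu (deep − shallow).
−αΔT = 6.60 × 10⁻⁴; βΔS = 1.7556 × 10⁻³; sum Δρ/ρ₀ = 2.4156 × 10⁻³.
Δρ/ρ₀ > 0, so Δρ > 0: deeper water is denser → statically stable.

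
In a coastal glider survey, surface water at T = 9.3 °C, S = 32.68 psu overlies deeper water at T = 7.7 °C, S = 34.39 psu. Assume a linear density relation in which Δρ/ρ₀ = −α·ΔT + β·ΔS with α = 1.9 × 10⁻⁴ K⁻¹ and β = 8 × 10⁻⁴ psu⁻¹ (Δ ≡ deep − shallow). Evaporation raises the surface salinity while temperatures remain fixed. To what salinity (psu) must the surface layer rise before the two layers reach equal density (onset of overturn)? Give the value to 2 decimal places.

34.77 psu

Neutral buoyancy requires −α(T_deep − T_surf) + β(S_deep − S_surf′) = 0.
S_surf′ = S_deep − (α/β)·ΔT = 34.39 − (1.9 × 10⁻⁴/8 × 10⁻⁴)·(-1.6) = 34.7700 psu.
Increase required: 34.7700 − 32.68 = 2.0900 psu.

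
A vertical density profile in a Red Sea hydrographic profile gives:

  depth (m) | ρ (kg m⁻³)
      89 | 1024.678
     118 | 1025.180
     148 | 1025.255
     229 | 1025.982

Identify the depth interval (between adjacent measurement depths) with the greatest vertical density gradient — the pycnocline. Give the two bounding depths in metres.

89–118 m

Compute the density gradient over each adjacent pair:
  89–118 m: Δρ/Δz = 0.502/29 = 0.017 kg m⁻⁴
  118–148 m: Δρ/Δz = 0.075/30 = 2.5 × 10⁻³ kg m⁻⁴
  148–229 m: Δρ/Δz = 0.727/81 = 9.0 × 10⁻³ kg m⁻⁴
The largest gradient is in the 89–118 m interval — the pycnocline.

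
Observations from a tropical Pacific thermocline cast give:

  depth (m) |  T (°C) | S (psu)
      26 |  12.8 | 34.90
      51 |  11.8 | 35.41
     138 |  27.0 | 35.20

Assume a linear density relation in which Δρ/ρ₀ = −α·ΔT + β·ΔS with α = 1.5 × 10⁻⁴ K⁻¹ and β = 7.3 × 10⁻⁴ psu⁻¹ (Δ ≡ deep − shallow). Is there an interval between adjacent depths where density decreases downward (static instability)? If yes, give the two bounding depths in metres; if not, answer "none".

Evaluate Δρ/ρ₀ = −αΔT + βΔS across each adjacent pair:
  26–51 m: −αΔT+βΔS = −(1.5 × 10⁻⁴)(-1.0)+(7.3 × 10⁻⁴)(+0.51) = 5.2 × 10⁻⁴ → stable
  51–138 m: −αΔT+βΔS = −(1.5 × 10⁻⁴)(+15.2)+(7.3 × 10⁻⁴)(-0.21) = -2.4 × 10⁻³ → UNSTABLE
The 51–138 m interval has Δρ < 0: lighter water underlies denser water.

51–138 m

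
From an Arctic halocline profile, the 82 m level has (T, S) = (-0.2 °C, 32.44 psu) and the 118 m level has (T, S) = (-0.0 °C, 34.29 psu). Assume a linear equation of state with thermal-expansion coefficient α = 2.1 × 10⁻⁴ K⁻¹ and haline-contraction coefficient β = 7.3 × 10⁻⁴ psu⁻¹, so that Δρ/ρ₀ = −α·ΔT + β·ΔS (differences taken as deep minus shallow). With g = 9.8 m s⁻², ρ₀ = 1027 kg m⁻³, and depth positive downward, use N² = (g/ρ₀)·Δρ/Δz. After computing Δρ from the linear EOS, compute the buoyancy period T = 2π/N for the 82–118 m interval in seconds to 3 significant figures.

ΔT = +0.2 K, ΔS = +1.85 psu (deep − shallow).
Δρ/ρ₀ = −αΔT + βΔS = -4.20 × 10⁻⁵ + 1.3505 × 10⁻³ = 1.3085 × 10⁻³, so Δρ ≈ 1.344 kg m⁻³.
N² = (g/ρ₀)·Δρ/Δz = g·(Δρ/ρ₀)/Δz = 9.8 × 1.3085 × 10⁻³ / 36 = 3.5620 × 10⁻⁴ s⁻².
N = √(3.5620 × 10⁻⁴) = 0.018873 rad s⁻¹ → T = 2π/N = 332.92 s ≈ 333 s.

333 s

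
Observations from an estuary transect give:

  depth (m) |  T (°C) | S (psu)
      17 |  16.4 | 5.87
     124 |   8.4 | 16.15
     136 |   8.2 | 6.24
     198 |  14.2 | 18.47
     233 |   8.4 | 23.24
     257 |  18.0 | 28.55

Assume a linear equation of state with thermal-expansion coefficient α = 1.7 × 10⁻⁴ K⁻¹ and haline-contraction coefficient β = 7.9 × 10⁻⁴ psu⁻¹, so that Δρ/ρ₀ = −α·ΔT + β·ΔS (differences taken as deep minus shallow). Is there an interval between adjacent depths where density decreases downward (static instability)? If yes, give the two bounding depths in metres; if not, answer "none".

124–136 m

Evaluate Δρ/ρ₀ = −αΔT + βΔS across each adjacent pair:
  17–124 m: −αΔT+βΔS = −(1.7 × 10⁻⁴)(-8.0)+(7.9 × 10⁻⁴)(+10.28) = 9.5 × 10⁻³ → stable
  124–136 m: −αΔT+βΔS = −(1.7 × 10⁻⁴)(-0.2)+(7.9 × 10⁻⁴)(-9.91) = -7.8 × 10⁻³ → UNSTABLE
  136–198 m: −αΔT+βΔS = −(1.7 × 10⁻⁴)(+6.0)+(7.9 × 10⁻⁴)(+12.23) = 8.6 × 10⁻³ → stable
  198–233 m: −αΔT+βΔS = −(1.7 × 10⁻⁴)(-5.8)+(7.9 × 10⁻⁴)(+4.77) = 4.8 × 10⁻³ → stable
  233–257 m: −αΔT+βΔS = −(1.7 × 10⁻⁴)(+9.6)+(7.9 × 10⁻⁴)(+5.31) = 2.6 × 10⁻³ → stable
The 124–136 m interval has Δρ < 0: lighter water underlies denser water.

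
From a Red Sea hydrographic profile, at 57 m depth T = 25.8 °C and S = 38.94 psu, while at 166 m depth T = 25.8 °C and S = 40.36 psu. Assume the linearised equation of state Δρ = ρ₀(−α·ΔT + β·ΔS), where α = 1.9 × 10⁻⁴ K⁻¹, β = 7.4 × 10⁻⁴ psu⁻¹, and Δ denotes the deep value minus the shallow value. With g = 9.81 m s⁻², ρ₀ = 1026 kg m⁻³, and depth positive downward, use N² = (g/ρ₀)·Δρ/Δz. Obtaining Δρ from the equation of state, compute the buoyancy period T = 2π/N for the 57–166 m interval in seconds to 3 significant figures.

ΔT = +0.0 K, ΔS = +1.42 psu (deep − shallow).
Δρ/ρ₀ = −αΔT + βΔS = 0 + 1.0508 × 10⁻³ = 1.0508 × 10⁻³, so Δρ ≈ 1.078 kg m⁻³.
N² = (g/ρ₀)·Δρ/Δz = g·(Δρ/ρ₀)/Δz = 9.81 × 1.0508 × 10⁻³ / 109 = 9.4572 × 10⁻⁵ s⁻².
N = √(9.4572 × 10⁻⁵) = 9.7248 × 10⁻³ rad s⁻¹ → T = 2π/N = 646.10 s ≈ 646 s.

646 s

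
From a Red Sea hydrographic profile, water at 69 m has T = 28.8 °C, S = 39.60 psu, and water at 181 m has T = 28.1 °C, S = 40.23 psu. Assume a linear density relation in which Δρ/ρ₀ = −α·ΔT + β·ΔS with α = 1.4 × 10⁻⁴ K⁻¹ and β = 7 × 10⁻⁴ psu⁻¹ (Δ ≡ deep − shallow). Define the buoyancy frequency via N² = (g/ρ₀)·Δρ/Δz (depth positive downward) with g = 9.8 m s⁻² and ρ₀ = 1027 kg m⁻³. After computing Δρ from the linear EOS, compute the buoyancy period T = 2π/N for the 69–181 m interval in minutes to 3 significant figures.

15.2 min

ΔT = -0.7 K, ΔS = +0.63 psu (deep − shallow).
Δρ/ρ₀ = −αΔT + βΔS = 9.80 × 10⁻⁵ + 4.41 × 10⁻⁴ = 5.39 × 10⁻⁴, so Δρ ≈ 0.5536 kg m⁻³.
N² = (g/ρ₀)·Δρ/Δz = g·(Δρ/ρ₀)/Δz = 9.8 × 5.39 × 10⁻⁴ / 112 = 4.7163 × 10⁻⁵ s⁻².
N = √(4.7163 × 10⁻⁵) = 6.8675 × 10⁻³ rad s⁻¹ → T = 2π/N = 914.92 s = 15.249 min ≈ 15.2 min.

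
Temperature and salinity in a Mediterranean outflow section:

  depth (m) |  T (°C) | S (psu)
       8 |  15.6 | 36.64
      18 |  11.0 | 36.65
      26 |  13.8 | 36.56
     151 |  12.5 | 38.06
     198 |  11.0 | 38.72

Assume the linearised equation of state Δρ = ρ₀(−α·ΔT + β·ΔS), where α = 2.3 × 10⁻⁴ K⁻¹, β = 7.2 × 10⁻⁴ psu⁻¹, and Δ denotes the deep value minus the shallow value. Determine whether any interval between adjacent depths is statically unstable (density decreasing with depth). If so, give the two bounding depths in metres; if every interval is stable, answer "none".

18–26 m

Evaluate Δρ/ρ₀ = −αΔT + βΔS across each adjacent pair:
  8–18 m: −αΔT+βΔS = −(2.3 × 10⁻⁴)(-4.6)+(7.2 × 10⁻⁴)(+0.01) = 1.1 × 10⁻³ → stable
  18–26 m: −αΔT+βΔS = −(2.3 × 10⁻⁴)(+2.8)+(7.2 × 10⁻⁴)(-0.09) = -7.1 × 10⁻⁴ → UNSTABLE
  26–151 m: −αΔT+βΔS = −(2.3 × 10⁻⁴)(-1.3)+(7.2 × 10⁻⁴)(+1.50) = 1.4 × 10⁻³ → stable
  151–198 m: −αΔT+βΔS = −(2.3 × 10⁻⁴)(-1.5)+(7.2 × 10⁻⁴)(+0.66) = 8.2 × 10⁻⁴ → stable
The 18–26 m interval has Δρ < 0: lighter water underlies denser water.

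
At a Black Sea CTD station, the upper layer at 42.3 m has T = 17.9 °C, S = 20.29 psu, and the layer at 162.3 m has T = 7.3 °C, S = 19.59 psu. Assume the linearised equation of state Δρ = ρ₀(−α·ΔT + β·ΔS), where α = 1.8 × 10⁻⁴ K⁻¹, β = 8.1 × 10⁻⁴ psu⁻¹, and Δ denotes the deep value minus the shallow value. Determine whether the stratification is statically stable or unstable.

ΔT = 7.3 − 17.9 = -10.6 K and ΔS = 19.59 − 20.29 = -0.70 psu (deep − shallow).
−αΔT = 1.908 × 10⁻³; βΔS = -5.67 × 10⁻⁴; sum Δρ/ρ₀ = 1.341 × 10⁻³.
Δρ/ρ₀ > 0, so Δρ > 0: deeper water is denser → statically stable.

stable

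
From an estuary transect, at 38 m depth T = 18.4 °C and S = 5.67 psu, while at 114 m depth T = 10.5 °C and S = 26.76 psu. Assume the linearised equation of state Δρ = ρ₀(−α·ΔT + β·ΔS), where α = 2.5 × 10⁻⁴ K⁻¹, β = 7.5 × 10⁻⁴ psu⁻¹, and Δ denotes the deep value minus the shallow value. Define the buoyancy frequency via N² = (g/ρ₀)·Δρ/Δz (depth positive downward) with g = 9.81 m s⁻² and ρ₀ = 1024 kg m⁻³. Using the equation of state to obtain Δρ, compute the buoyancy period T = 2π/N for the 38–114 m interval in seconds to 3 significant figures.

ΔT = -7.9 K, ΔS = +21.09 psu (deep − shallow).
Δρ/ρ₀ = −αΔT + βΔS = 1.975 × 10⁻³ + 0.0158175 = 0.0177925, so Δρ ≈ 18.22 kg m⁻³.
N² = (g/ρ₀)·Δρ/Δz = g·(Δρ/ρ₀)/Δz = 9.81 × 0.0177925 / 76 = 2.2966 × 10⁻³ s⁻².
N = √(2.2966 × 10⁻³) = 0.047923 rad s⁻¹ → T = 2π/N = 131.11 s ≈ 131 s.

131 s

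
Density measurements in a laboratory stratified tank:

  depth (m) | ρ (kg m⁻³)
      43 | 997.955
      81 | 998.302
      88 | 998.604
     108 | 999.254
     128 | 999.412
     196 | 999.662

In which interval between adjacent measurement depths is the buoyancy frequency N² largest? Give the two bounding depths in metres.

Compute the density gradient over each adjacent pair:
  43–81 m: Δρ/Δz = 0.347/38 = 9.1 × 10⁻³ kg m⁻⁴
  81–88 m: Δρ/Δz = 0.302/7 = 0.043 kg m⁻⁴
  88–108 m: Δρ/Δz = 0.650/20 = 0.033 kg m⁻⁴
  108–128 m: Δρ/Δz = 0.158/20 = 7.9 × 10⁻³ kg m⁻⁴
  128–196 m: Δρ/Δz = 0.250/68 = 3.7 × 10⁻³ kg m⁻⁴
The largest gradient is in the 81–88 m interval — the pycnocline.

81–88 m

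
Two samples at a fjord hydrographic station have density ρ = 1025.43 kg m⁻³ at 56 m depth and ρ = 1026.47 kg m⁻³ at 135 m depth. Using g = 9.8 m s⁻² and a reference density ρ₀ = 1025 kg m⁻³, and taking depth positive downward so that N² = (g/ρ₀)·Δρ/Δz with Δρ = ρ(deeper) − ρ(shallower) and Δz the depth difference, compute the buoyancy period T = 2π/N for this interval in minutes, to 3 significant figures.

Δρ = 1026.47 − 1025.43 = 1.04 kg m⁻³ over Δz = 135 − 56 = 79 m.
N² = (9.8/1025) × (1.04/79) = 1.2587 × 10⁻⁴ s⁻².
N = √(1.2587 × 10⁻⁴) = 0.011219 rad s⁻¹, so T = 2π/N = 560.05 s = 9.3342 min ≈ 9.33 min.
A positive N² confirms static stability across the interval.

9.33 min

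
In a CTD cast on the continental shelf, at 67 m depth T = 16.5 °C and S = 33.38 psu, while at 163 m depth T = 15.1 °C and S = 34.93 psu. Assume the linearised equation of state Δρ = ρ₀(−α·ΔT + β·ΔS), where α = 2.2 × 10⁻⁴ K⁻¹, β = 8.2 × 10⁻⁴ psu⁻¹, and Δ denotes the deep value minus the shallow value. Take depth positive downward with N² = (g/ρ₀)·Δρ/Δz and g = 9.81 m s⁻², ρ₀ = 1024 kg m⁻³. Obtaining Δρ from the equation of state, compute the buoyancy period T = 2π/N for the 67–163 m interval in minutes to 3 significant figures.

8.24 min

ΔT = -1.4 K, ΔS = +1.55 psu (deep − shallow).
Δρ/ρ₀ = −αΔT + βΔS = 3.08 × 10⁻⁴ + 1.271 × 10⁻³ = 1.579 × 10⁻³, so Δρ ≈ 1.617 kg m⁻³.
N² = (g/ρ₀)·Δρ/Δz = g·(Δρ/ρ₀)/Δz = 9.81 × 1.579 × 10⁻³ / 96 = 1.6135 × 10⁻⁴ s⁻².
N = √(1.6135 × 10⁻⁴) = 0.012702 rad s⁻¹ → T = 2π/N = 494.66 s = 8.2443 min ≈ 8.24 min.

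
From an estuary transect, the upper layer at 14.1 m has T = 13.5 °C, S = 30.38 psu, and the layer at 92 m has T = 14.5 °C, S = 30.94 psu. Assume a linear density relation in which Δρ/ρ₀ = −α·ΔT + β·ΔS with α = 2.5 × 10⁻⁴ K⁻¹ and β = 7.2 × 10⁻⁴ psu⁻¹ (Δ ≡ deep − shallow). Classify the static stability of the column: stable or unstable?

ΔT = 14.5 − 13.5 = +1.0 K and ΔS = 30.94 − 30.38 = +0.56 psu (deep − shallow).
−αΔT = -2.50 × 10⁻⁴; βΔS = 4.032 × 10⁻⁴; sum Δρ/ρ₀ = 1.532 × 10⁻⁴.
Δρ/ρ₀ > 0, so Δρ > 0: deeper water is denser → statically stable.

stable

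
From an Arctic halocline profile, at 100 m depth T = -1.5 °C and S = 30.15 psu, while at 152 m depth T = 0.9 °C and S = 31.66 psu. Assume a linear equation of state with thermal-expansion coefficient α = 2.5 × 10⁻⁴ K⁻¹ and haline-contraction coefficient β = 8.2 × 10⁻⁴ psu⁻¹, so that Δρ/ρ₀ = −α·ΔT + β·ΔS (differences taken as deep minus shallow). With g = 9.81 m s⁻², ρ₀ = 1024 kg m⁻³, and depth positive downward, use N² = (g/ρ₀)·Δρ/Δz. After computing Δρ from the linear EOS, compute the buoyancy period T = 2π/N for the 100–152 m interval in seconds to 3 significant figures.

573 s

ΔT = +2.4 K, ΔS = +1.51 psu (deep − shallow).
Δρ/ρ₀ = −αΔT + βΔS = -6.00 × 10⁻⁴ + 1.2382 × 10⁻³ = 6.382 × 10⁻⁴, so Δρ ≈ 0.6535 kg m⁻³.
N² = (g/ρ₀)·Δρ/Δz = g·(Δρ/ρ₀)/Δz = 9.81 × 6.382 × 10⁻⁴ / 52 = 1.2040 × 10⁻⁴ s⁻².
N = √(1.2040 × 10⁻⁴) = 0.010973 rad s⁻¹ → T = 2π/N = 572.60 s ≈ 573 s.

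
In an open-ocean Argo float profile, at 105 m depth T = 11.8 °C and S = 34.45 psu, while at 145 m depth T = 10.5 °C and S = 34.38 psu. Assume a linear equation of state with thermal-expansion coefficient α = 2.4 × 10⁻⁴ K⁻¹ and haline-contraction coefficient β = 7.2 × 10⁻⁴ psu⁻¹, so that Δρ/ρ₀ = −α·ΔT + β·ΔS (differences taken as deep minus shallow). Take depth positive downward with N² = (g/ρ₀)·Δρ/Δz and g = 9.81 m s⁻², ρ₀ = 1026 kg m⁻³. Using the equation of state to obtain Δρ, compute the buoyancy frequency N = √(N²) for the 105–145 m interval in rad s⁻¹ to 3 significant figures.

8.01 × 10⁻³ rad s⁻¹

ΔT = -1.3 K, ΔS = -0.07 psu (deep − shallow).
Δρ/ρ₀ = −αΔT + βΔS = 3.12 × 10⁻⁴ − 5.04 × 10⁻⁵ = 2.616 × 10⁻⁴, so Δρ ≈ 0.2684 kg m⁻³.
N² = (g/ρ₀)·Δρ/Δz = g·(Δρ/ρ₀)/Δz = 9.81 × 2.616 × 10⁻⁴ / 40 = 6.4157 × 10⁻⁵ s⁻².
N = √(6.4157 × 10⁻⁵) = 8.0098 × 10⁻³ rad s⁻¹ ≈ 8.01 × 10⁻³ rad s⁻¹.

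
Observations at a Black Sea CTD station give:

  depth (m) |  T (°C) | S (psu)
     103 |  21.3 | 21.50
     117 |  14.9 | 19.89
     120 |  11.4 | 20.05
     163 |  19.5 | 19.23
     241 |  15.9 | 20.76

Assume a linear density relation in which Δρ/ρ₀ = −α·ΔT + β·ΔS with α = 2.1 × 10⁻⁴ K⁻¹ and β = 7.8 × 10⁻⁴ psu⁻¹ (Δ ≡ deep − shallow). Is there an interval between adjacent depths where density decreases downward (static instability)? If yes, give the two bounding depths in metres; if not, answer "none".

Evaluate Δρ/ρ₀ = −αΔT + βΔS across each adjacent pair:
  103–117 m: −αΔT+βΔS = −(2.1 × 10⁻⁴)(-6.4)+(7.8 × 10⁻⁴)(-1.61) = 8.8 × 10⁻⁵ → stable
  117–120 m: −αΔT+βΔS = −(2.1 × 10⁻⁴)(-3.5)+(7.8 × 10⁻⁴)(+0.16) = 8.6 × 10⁻⁴ → stable
  120–163 m: −αΔT+βΔS = −(2.1 × 10⁻⁴)(+8.1)+(7.8 × 10⁻⁴)(-0.82) = -2.3 × 10⁻³ → UNSTABLE
  163–241 m: −αΔT+βΔS = −(2.1 × 10⁻⁴)(-3.6)+(7.8 × 10⁻⁴)(+1.53) = 1.9 × 10⁻³ → stable
The 120–163 m interval has Δρ < 0: lighter water underlies denser water.

120–163 m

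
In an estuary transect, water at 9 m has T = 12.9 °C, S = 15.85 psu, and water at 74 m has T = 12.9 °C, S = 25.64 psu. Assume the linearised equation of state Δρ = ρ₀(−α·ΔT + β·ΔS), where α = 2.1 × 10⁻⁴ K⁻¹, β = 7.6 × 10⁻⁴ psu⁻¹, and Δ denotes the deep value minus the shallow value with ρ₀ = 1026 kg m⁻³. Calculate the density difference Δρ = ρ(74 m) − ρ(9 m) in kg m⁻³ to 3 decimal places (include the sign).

+7.634 kg m⁻³

ΔT = +0.0 K, ΔS = +9.79 psu (deep − shallow).
Δρ/ρ₀ = −(2.1 × 10⁻⁴)(+0.0) + (7.6 × 10⁻⁴)(+9.79) = 7.4404 × 10⁻³.
Δρ = 1026 × (7.4404 × 10⁻³) = +7.634 kg m⁻³.
Positive Δρ: denser below, stable.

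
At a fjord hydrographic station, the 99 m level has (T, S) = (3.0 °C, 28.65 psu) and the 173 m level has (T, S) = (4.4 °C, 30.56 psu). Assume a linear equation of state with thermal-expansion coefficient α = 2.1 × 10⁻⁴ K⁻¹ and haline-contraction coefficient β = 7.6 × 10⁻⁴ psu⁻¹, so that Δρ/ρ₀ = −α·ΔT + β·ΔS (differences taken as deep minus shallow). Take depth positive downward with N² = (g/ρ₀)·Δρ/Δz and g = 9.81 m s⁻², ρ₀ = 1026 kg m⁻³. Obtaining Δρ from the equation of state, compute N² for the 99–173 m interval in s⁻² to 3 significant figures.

1.53 × 10⁻⁴ s⁻²

ΔT = +1.4 K, ΔS = +1.91 psu (deep − shallow).
Δρ/ρ₀ = −αΔT + βΔS = -2.94 × 10⁻⁴ + 1.4516 × 10⁻³ = 1.1576 × 10⁻³, so Δρ ≈ 1.188 kg m⁻³.
N² = (g/ρ₀)·Δρ/Δz = g·(Δρ/ρ₀)/Δz = 9.81 × 1.1576 × 10⁻³ / 74 = 1.5346 × 10⁻⁴ s⁻² ≈ 1.53 × 10⁻⁴ s⁻².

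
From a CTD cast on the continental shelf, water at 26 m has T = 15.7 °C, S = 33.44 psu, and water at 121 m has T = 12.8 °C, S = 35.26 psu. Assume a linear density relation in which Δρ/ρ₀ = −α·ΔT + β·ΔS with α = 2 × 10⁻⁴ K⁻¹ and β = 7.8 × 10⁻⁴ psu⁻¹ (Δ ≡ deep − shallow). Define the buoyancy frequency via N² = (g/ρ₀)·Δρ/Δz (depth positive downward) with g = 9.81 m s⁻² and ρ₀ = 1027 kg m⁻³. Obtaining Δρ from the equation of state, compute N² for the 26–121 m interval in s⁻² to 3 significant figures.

2.06 × 10⁻⁴ s⁻²

ΔT = -2.9 K, ΔS = +1.82 psu (deep − shallow).
Δρ/ρ₀ = −αΔT + βΔS = 5.80 × 10⁻⁴ + 1.4196 × 10⁻³ = 1.9996 × 10⁻³, so Δρ ≈ 2.054 kg m⁻³.
N² = (g/ρ₀)·Δρ/Δz = g·(Δρ/ρ₀)/Δz = 9.81 × 1.9996 × 10⁻³ / 95 = 2.0649 × 10⁻⁴ s⁻² ≈ 2.06 × 10⁻⁴ s⁻².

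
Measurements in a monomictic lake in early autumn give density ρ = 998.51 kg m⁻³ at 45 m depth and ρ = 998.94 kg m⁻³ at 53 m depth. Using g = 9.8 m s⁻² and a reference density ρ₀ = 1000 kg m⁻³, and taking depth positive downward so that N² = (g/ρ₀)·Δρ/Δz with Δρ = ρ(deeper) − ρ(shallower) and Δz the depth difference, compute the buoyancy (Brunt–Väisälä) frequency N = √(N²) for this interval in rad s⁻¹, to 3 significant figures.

Δρ = 998.94 − 998.51 = 0.43 kg m⁻³ over Δz = 53 − 45 = 8 m.
N² = (9.8/1000) × (0.43/8) = 5.2675 × 10⁻⁴ s⁻².
N = √(5.2675 × 10⁻⁴) = 0.022951 rad s⁻¹ ≈ 0.0230 rad s⁻¹.

0.0230 rad s⁻¹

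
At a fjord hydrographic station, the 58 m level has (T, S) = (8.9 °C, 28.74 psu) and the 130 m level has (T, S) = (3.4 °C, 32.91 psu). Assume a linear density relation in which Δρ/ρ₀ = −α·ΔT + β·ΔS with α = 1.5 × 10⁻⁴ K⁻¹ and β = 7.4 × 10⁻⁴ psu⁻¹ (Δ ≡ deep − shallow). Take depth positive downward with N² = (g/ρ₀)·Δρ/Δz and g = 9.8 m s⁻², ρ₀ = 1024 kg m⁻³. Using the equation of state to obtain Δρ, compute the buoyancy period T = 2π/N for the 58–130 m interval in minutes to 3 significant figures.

4.54 min

ΔT = -5.5 K, ΔS = +4.17 psu (deep − shallow).
Δρ/ρ₀ = −αΔT + βΔS = 8.25 × 10⁻⁴ + 3.0858 × 10⁻³ = 3.9108 × 10⁻³, so Δρ ≈ 4.005 kg m⁻³.
N² = (g/ρ₀)·Δρ/Δz = g·(Δρ/ρ₀)/Δz = 9.8 × 3.9108 × 10⁻³ / 72 = 5.3230 × 10⁻⁴ s⁻².
N = √(5.3230 × 10⁻⁴) = 0.023072 rad s⁻¹ → T = 2π/N = 272.33 s = 4.5388 min ≈ 4.54 min.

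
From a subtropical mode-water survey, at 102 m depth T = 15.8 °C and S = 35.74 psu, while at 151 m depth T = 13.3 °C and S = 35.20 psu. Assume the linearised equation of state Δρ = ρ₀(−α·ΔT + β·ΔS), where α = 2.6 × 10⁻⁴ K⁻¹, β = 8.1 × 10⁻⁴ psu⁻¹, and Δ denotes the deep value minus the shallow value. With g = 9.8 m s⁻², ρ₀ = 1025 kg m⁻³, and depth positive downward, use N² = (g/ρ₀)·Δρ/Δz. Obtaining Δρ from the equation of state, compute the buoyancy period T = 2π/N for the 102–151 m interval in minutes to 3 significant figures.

ΔT = -2.5 K, ΔS = -0.54 psu (deep − shallow).
Δρ/ρ₀ = −αΔT + βΔS = 6.50 × 10⁻⁴ − 4.374 × 10⁻⁴ = 2.126 × 10⁻⁴, so Δρ ≈ 0.2179 kg m⁻³.
N² = (g/ρ₀)·Δρ/Δz = g·(Δρ/ρ₀)/Δz = 9.8 × 2.126 × 10⁻⁴ / 49 = 4.2520 × 10⁻⁵ s⁻².
N = √(4.2520 × 10⁻⁵) = 6.5207 × 10⁻³ rad s⁻¹ → T = 2π/N = 963.58 s = 16.060 min ≈ 16.1 min.

16.1 min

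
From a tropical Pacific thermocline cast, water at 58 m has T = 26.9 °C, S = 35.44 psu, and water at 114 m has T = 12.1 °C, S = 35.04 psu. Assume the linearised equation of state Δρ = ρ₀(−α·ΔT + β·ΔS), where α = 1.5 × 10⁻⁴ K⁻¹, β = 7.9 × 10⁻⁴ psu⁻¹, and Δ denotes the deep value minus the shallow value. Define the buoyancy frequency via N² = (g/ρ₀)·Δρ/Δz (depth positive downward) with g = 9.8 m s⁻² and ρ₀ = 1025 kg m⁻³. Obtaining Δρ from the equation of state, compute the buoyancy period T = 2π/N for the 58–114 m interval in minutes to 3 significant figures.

5.74 min

ΔT = -14.8 K, ΔS = -0.40 psu (deep − shallow).
Δρ/ρ₀ = −αΔT + βΔS = 2.22 × 10⁻³ − 3.16 × 10⁻⁴ = 1.904 × 10⁻³, so Δρ ≈ 1.952 kg m⁻³.
N² = (g/ρ₀)·Δρ/Δz = g·(Δρ/ρ₀)/Δz = 9.8 × 1.904 × 10⁻³ / 56 = 3.3320 × 10⁻⁴ s⁻².
N = √(3.3320 × 10⁻⁴) = 0.018254 rad s⁻¹ → T = 2π/N = 344.21 s = 5.7368 min ≈ 5.74 min.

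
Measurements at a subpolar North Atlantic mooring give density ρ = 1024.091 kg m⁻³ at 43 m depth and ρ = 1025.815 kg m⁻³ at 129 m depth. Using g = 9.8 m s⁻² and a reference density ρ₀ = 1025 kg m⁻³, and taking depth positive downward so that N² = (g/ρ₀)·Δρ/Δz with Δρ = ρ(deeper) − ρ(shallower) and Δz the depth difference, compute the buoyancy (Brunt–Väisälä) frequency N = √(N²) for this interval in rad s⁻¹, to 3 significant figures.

Δρ = 1025.815 − 1024.091 = 1.724 kg m⁻³ over Δz = 129 − 43 = 86 m.
N² = (9.8/1025) × (1.724/86) = 1.9166 × 10⁻⁴ s⁻².
N = √(1.9166 × 10⁻⁴) = 0.013844 rad s⁻¹ ≈ 0.0138 rad s⁻¹.

0.0138 rad s⁻¹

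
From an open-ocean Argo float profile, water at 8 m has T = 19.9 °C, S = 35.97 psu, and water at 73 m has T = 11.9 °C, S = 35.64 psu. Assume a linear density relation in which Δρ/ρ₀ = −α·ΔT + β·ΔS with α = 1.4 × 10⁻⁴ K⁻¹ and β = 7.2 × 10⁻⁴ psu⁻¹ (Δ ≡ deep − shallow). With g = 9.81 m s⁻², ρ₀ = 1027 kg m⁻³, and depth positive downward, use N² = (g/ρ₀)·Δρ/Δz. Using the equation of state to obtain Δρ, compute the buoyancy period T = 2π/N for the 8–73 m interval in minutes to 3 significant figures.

ΔT = -8.0 K, ΔS = -0.33 psu (deep − shallow).
Δρ/ρ₀ = −αΔT + βΔS = 1.12 × 10⁻³ − 2.376 × 10⁻⁴ = 8.824 × 10⁻⁴, so Δρ ≈ 0.9062 kg m⁻³.
N² = (g/ρ₀)·Δρ/Δz = g·(Δρ/ρ₀)/Δz = 9.81 × 8.824 × 10⁻⁴ / 65 = 1.3317 × 10⁻⁴ s⁻².
N = √(1.3317 × 10⁻⁴) = 0.011540 rad s⁻¹ → T = 2π/N = 544.47 s = 9.0745 min ≈ 9.07 min.

9.07 min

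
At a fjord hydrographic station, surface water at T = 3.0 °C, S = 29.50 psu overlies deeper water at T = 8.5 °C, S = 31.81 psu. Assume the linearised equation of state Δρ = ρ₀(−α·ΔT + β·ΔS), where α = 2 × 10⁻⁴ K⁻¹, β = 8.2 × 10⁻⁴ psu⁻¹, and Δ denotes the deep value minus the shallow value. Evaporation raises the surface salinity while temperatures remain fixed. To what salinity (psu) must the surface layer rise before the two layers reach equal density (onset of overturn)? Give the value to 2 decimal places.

30.47 psu

Neutral buoyancy requires −α(T_deep − T_surf) + β(S_deep − S_surf′) = 0.
S_surf′ = S_deep − (α/β)·ΔT = 31.81 − (2 × 10⁻⁴/8.2 × 10⁻⁴)·(+5.5) = 30.4685 psu.
Increase required: 30.4685 − 29.50 = 0.9685 psu.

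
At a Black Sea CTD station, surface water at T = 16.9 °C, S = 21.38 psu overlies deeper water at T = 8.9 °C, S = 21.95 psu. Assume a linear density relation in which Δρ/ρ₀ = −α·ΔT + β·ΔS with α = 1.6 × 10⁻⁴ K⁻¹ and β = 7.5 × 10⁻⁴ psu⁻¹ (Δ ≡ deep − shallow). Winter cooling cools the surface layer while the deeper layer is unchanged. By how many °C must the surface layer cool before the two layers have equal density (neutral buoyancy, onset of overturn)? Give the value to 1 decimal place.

10.7 °C

Neutral buoyancy requires Δρ = 0, i.e. −α(T_deep − T_surf′) + β(S_deep − S_surf) = 0.
T_surf′ = T_deep − (β/α)·ΔS = 8.9 − (7.5 × 10⁻⁴/1.6 × 10⁻⁴)·(+0.57) = 6.228 °C.
Cooling required: 16.9 − (6.228) = 10.672 °C.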